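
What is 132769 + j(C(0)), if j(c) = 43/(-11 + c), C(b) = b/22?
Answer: 1460416/11 ≈ 1.3277e+5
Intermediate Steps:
C(b) = b/22 (C(b) = b*(1/22) = b/22)
j(c) = 43/(-11 + c)
132769 + j(C(0)) = 132769 + 43/(-11 + (1/22)*0) = 132769 + 43/(-11 + 0) = 132769 + 43/(-11) = 132769 + 43*(-1/11) = 132769 - 43/11 = 1460416/11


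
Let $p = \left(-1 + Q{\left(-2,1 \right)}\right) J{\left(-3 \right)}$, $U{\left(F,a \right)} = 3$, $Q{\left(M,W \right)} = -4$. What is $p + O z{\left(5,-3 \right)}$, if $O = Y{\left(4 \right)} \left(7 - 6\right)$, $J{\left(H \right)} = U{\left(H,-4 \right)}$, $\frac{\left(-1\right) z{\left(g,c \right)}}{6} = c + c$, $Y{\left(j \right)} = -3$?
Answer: $-123$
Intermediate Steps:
$z{\left(g,c \right)} = - 12 c$ ($z{\left(g,c \right)} = - 6 \left(c + c\right) = - 6 \cdot 2 c = - 12 c$)
$J{\left(H \right)} = 3$
$O = -3$ ($O = - 3 \left(7 - 6\right) = \left(-3\right) 1 = -3$)
$p = -15$ ($p = \left(-1 - 4\right) 3 = \left(-5\right) 3 = -15$)
$p + O z{\left(5,-3 \right)} = -15 - 3 \left(\left(-12\right) \left(-3\right)\right) = -15 - 108 = -123$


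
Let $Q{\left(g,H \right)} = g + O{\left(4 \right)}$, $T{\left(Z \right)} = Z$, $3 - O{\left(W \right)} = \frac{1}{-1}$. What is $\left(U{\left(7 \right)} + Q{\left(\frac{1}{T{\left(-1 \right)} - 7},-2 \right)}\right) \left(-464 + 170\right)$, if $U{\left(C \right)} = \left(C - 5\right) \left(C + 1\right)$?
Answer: $- \frac{23373}{4} \approx -5843.3$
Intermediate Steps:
$U{\left(C \right)} = \left(1 + C\right) \left(-5 + C\right)$ ($U{\left(C \right)} = \left(-5 + C\right) \left(1 + C\right) = \left(1 + C\right) \left(-5 + C\right)$)
$O{\left(W \right)} = 4$ ($O{\left(W \right)} = 3 - \frac{1}{-1} = 3 - -1 = 3 + 1 = 4$)
$Q{\left(g,H \right)} = 4 + g$ ($Q{\left(g,H \right)} = g + 4 = 4 + g$)
$\left(U{\left(7 \right)} + Q{\left(\frac{1}{T{\left(-1 \right)} - 7},-2 \right)}\right) \left(-464 + 170\right) = \left(\left(-5 + 7^{2} - 28\right) + \left(4 + \frac{1}{-1 - 7}\right)\right) \left(-464 + 170\right) = \left(\left(-5 + 49 - 28\right) + \left(4 + \frac{1}{-8}\right)\right) \left(-294\right) = \left(16 + \left(4 - \frac{1}{8}\right)\right) \left(-294\right) = \left(16 + \frac{31}{8}\right) \left(-294\right) = \frac{159}{8} \left(-294\right) = - \frac{23373}{4}$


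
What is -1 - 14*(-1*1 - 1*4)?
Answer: 69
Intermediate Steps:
-1 - 14*(-1*1 - 1*4) = -1 - 14*(-1 - 4) = -1 - 14*(-5) = -1 + 70 = 69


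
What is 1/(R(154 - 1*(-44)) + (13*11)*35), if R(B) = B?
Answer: 1/5203 ≈ 0.00019220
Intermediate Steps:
1/(R(154 - 1*(-44)) + (13*11)*35) = 1/((154 - 1*(-44)) + (13*11)*35) = 1/((154 + 44) + 143*35) = 1/(198 + 5005) = 1/5203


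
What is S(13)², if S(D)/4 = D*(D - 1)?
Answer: 389376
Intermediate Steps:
S(D) = 4*D*(-1 + D) (S(D) = 4*(D*(D - 1)) = 4*(D*(-1 + D)) = 4*D*(-1 + D))
S(13)² = (4*13*(-1 + 13))² = (4*13*12)² = 624² = 389376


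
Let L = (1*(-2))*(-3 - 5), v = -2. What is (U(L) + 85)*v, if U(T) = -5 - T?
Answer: -128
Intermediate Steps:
L = 16 (L = -2*(-8) = 16)
(U(L) + 85)*v = ((-5 - 1*16) + 85)*(-2) = ((-5 - 16) + 85)*(-2) = (-21 + 85)*(-2) = 64*(-2) = -128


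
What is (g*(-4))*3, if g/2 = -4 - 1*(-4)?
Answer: 0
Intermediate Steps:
g = 0 (g = 2*(-4 - 1*(-4)) = 2*(-4 + 4) = 2*0 = 0)
(g*(-4))*3 = (0*(-4))*3 = 0*3 = 0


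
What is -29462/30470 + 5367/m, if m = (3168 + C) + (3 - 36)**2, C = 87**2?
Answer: -30814187/60056370 ≈ -0.51309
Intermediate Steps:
C = 7569
m = 11826 (m = (3168 + 7569) + (3 - 36)**2 = 10737 + (-33)**2 = 10737 + 1089 = 11826)
-29462/30470 + 5367/m = -29462/30470 + 5367/11826 = -29462*1/30470 + 5367*(1/11826) = -14731/15235 + 1789/3942 = -30814187/60056370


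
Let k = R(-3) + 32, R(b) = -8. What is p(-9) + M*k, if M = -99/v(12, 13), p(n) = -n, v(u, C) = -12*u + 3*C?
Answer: 1107/35 ≈ 31.629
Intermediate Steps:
M = 33/35 (M = -99/(-12*12 + 3*13) = -99/(-144 + 39) = -99/(-105) = -99*(-1/105) = 33/35 ≈ 0.94286)
k = 24 (k = -8 + 32 = 24)
p(-9) + M*k = -1*(-9) + (33/35)*24 = 9 + 792/35 = 1107/35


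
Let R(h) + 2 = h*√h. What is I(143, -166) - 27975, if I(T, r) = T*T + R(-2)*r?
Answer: -7194 + 332*I*√2 ≈ -7194.0 + 469.52*I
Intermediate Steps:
R(h) = -2 + h^(3/2) (R(h) = -2 + h*√h = -2 + h^(3/2))
I(T, r) = T² + r*(-2 - 2*I*√2) (I(T, r) = T*T + (-2 + (-2)^(3/2))*r = T² + (-2 - 2*I*√2)*r = T² + r*(-2 - 2*I*√2))
I(143, -166) - 27975 = (143² - 2*(-166)*(1 + I*√2)) - 27975 = (20449 + (332 + 332*I*√2)) - 27975 = (20781 + 332*I*√2) - 27975 = -7194 + 332*I*√2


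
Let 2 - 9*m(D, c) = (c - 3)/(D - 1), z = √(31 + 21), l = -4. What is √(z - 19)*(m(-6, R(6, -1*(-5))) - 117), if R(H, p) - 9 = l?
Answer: -7355*I*√(19 - 2*√13)/63 ≈ -400.85*I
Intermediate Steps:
R(H, p) = 5 (R(H, p) = 9 - 4 = 5)
z = 2*√13 (z = √52 = 2*√13 ≈ 7.2111)
m(D, c) = 2/9 - (-3 + c)/(9*(-1 + D)) (m(D, c) = 2/9 - (c - 3)/(9*(D - 1)) = 2/9 - (-3 + c)/(9*(-1 + D)))
√(z - 19)*(m(-6, R(6, -1*(-5))) - 117) = √(2*√13 - 19)*((1 - 1*5 + 2*(-6))/(9*(-1 - 6)) - 117) = √(-19 + 2*√13)*((⅑)*(1 - 5 - 12)/(-7) - 117) = √(-19 + 2*√13)*((⅑)*(-⅐)*(-16) - 117) = √(-19 + 2*√13)*(16/63 - 117) = √(-19 + 2*√13)*(-7355/63) = -7355*√(-19 + 2*√13)/63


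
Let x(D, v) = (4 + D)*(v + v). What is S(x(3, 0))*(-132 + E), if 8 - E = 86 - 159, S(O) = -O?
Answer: 0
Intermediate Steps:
x(D, v) = 2*v*(4 + D) (x(D, v) = (4 + D)*(2*v) = 2*v*(4 + D))
E = 81 (E = 8 - (86 - 159) = 8 - 1*(-73) = 8 + 73 = 81)
S(x(3, 0))*(-132 + E) = (-2*0*(4 + 3))*(-132 + 81) = -2*0*7*(-51) = -1*0*(-51) = 0*(-51) = 0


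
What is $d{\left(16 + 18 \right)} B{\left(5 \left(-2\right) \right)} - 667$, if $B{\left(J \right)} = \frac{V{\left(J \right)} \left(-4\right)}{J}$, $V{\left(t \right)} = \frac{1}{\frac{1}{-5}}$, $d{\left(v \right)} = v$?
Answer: $-735$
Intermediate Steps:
$V{\left(t \right)} = -5$ ($V{\left(t \right)} = \frac{1}{- \frac{1}{5}} = -5$)
$B{\left(J \right)} = \frac{20}{J}$ ($B{\left(J \right)} = \frac{\left(-5\right) \left(-4\right)}{J} = \frac{20}{J}$)
$d{\left(16 + 18 \right)} B{\left(5 \left(-2\right) \right)} - 667 = \left(16 + 18\right) \frac{20}{5 \left(-2\right)} - 667 = 34 \frac{20}{-10} - 667 = 34 \cdot 20 \left(- \frac{1}{10}\right) - 667 = 34 \left(-2\right) - 667 = -68 - 667 = -735$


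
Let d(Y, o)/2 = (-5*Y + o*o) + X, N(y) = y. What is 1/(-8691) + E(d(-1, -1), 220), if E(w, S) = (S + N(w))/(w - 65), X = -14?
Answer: -197005/78219 ≈ -2.5186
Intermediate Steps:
d(Y, o) = -28 - 10*Y + 2*o² (d(Y, o) = 2*((-5*Y + o*o) - 14) = 2*((-5*Y + o²) - 14) = 2*((o² - 5*Y) - 14) = 2*(-14 + o² - 5*Y) = -28 - 10*Y + 2*o²)
E(w, S) = (S + w)/(-65 + w) (E(w, S) = (S + w)/(w - 65) = (S + w)/(-65 + w))
1/(-8691) + E(d(-1, -1), 220) = 1/(-8691) + (220 + (-28 - 10*(-1) + 2*(-1)²))/(-65 + (-28 - 10*(-1) + 2*(-1)²)) = -1/8691 + (220 + (-28 + 10 + 2*1))/(-65 + (-28 + 10 + 2*1)) = -1/8691 + (220 + (-28 + 10 + 2))/(-65 + (-28 + 10 + 2)) = -1/8691 + (220 - 16)/(-65 - 16) = -1/8691 + 204/(-81) = -1/8691 - 1/81*204 = -1/8691 - 68/27 = -197005/78219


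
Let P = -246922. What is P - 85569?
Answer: -332491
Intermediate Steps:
P - 85569 = -246922 - 85569 = -332491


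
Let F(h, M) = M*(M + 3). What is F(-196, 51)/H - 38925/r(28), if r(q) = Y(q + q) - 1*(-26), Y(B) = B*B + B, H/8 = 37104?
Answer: -962110269/79600448 ≈ -12.087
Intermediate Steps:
H = 296832 (H = 8*37104 = 296832)
Y(B) = B + B**2 (Y(B) = B**2 + B = B + B**2)
r(q) = 26 + 2*q*(1 + 2*q) (r(q) = (q + q)*(1 + (q + q)) - 1*(-26) = (2*q)*(1 + 2*q) + 26 = 2*q*(1 + 2*q) + 26 = 26 + 2*q*(1 + 2*q))
F(h, M) = M*(3 + M)
F(-196, 51)/H - 38925/r(28) = (51*(3 + 51))/296832 - 38925/(26 + 2*28*(1 + 2*28)) = (51*54)*(1/296832) - 38925/(26 + 2*28*(1 + 56)) = 2754*(1/296832) - 38925/(26 + 2*28*57) = 459/49472 - 38925/(26 + 3192) = 459/49472 - 38925/3218 = -962110269/79600448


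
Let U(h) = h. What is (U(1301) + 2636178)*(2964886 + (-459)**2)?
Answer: 8375491275593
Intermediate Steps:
(U(1301) + 2636178)*(2964886 + (-459)**2) = (1301 + 2636178)*(2964886 + (-459)**2) = 2637479*(2964886 + 210681) = 2637479*3175567 = 8375491275593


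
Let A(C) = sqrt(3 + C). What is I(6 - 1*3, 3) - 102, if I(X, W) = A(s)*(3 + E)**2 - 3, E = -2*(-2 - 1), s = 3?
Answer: -105 + 81*sqrt(6) ≈ 93.409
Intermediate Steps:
E = 6 (E = -2*(-3) = 6)
I(X, W) = -3 + 81*sqrt(6) (I(X, W) = sqrt(3 + 3)*(3 + 6)**2 - 3 = sqrt(6)*9**2 - 3 = sqrt(6)*81 - 3 = 81*sqrt(6) - 3 = -3 + 81*sqrt(6))
I(6 - 1*3, 3) - 102 = (-3 + 81*sqrt(6)) - 102 = -105 + 81*sqrt(6)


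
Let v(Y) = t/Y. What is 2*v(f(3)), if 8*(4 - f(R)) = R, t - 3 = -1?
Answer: 32/29 ≈ 1.1034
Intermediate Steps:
t = 2 (t = 3 - 1 = 2)
f(R) = 4 - R/8
v(Y) = 2/Y
2*v(f(3)) = 2*(2/(4 - 1/8*3)) = 2*(2/(4 - 3/8)) = 2*(2/(29/8)) = 2*(2*(8/29)) = 2*(16/29) = 32/29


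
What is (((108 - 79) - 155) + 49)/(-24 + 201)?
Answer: -77/177 ≈ -0.43503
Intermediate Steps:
(((108 - 79) - 155) + 49)/(-24 + 201) = ((29 - 155) + 49)/177 = (-126 + 49)*(1/177) = -77*1/177 = -77/177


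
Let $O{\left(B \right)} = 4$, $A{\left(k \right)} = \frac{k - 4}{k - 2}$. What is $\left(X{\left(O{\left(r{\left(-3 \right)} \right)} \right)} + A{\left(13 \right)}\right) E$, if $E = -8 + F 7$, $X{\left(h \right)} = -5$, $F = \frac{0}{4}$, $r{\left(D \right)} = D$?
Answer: $\frac{368}{11} \approx 33.455$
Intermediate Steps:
$F = 0$ ($F = 0 \cdot \frac{1}{4} = 0$)
$A{\left(k \right)} = \frac{-4 + k}{-2 + k}$
$E = -8$ ($E = -8 + 0 \cdot 7 = -8 + 0 = -8$)
$\left(X{\left(O{\left(r{\left(-3 \right)} \right)} \right)} + A{\left(13 \right)}\right) E = \left(-5 + \frac{-4 + 13}{-2 + 13}\right) \left(-8\right) = \left(-5 + \frac{1}{11} \cdot 9\right) \left(-8\right) = \left(-5 + \frac{9}{11}\right) \left(-8\right) = \left(- \frac{46}{11}\right) \left(-8\right) = \frac{368}{11}$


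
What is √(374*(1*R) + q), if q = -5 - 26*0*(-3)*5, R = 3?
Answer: √1117 ≈ 33.422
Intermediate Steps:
q = -5 (q = -5 - 0*5 = -5 - 26*0 = -5 + 0 = -5)
√(374*(1*R) + q) = √(374*(1*3) - 5) = √(374*3 - 5) = √(1122 - 5) = √1117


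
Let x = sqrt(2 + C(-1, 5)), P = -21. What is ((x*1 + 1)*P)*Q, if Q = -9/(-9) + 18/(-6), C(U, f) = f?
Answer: 42 + 42*sqrt(7) ≈ 153.12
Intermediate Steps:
x = sqrt(7) (x = sqrt(2 + 5) = sqrt(7) ≈ 2.6458)
Q = -2 (Q = -9*(-1/9) + 18*(-1/6) = 1 - 3 = -2)
((x*1 + 1)*P)*Q = ((sqrt(7)*1 + 1)*(-21))*(-2) = ((sqrt(7) + 1)*(-21))*(-2) = ((1 + sqrt(7))*(-21))*(-2) = (-21 - 21*sqrt(7))*(-2) = 42 + 42*sqrt(7)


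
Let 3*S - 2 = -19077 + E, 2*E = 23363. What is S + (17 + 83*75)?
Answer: 7555/2 ≈ 3777.5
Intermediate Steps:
E = 23363/2 (E = (1/2)*23363 = 23363/2 ≈ 11682.)
S = -4929/2 (S = 2/3 + (-19077 + 23363/2)/3 = 2/3 + (1/3)*(-14791/2) = 2/3 - 14791/6 = -4929/2 ≈ -2464.5)
S + (17 + 83*75) = -4929/2 + (17 + 83*75) = -4929/2 + (17 + 6225) = -4929/2 + 6242 = 7555/2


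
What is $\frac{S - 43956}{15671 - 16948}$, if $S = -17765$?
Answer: $\frac{61721}{1277} \approx 48.333$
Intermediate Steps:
$\frac{S - 43956}{15671 - 16948} = \frac{-17765 - 43956}{15671 - 16948} = - \frac{61721}{-1277} = \left(-61721\right) \left(- \frac{1}{1277}\right) = \frac{61721}{1277}$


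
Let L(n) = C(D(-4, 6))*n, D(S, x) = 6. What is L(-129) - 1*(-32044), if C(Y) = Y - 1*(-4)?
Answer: 30754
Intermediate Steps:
C(Y) = 4 + Y (C(Y) = Y + 4 = 4 + Y)
L(n) = 10*n (L(n) = (4 + 6)*n = 10*n)
L(-129) - 1*(-32044) = 10*(-129) - 1*(-32044) = -1290 + 32044 = 30754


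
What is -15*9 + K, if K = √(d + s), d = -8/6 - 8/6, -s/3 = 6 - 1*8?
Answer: -135 + √30/3 ≈ -133.17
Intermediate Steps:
s = 6 (s = -3*(6 - 1*8) = -3*(6 - 8) = -3*(-2) = 6)
d = -8/3 (d = -8*⅙ - 8*⅙ = -4/3 - 4/3 = -8/3 ≈ -2.6667)
K = √30/3 (K = √(-8/3 + 6) = √(10/3) = √30/3 ≈ 1.8257)
-15*9 + K = -15*9 + √30/3 = -135 + √30/3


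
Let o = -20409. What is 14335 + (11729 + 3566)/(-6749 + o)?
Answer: 389294635/27158 ≈ 14334.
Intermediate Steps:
14335 + (11729 + 3566)/(-6749 + o) = 14335 + (11729 + 3566)/(-6749 - 20409) = 14335 + 15295/(-27158) = 14335 + 15295*(-1/27158) = 14335 - 15295/27158 = 389294635/27158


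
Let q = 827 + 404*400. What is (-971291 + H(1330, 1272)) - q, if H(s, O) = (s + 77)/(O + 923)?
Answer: -2488509603/2195 ≈ -1.1337e+6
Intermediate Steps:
H(s, O) = (77 + s)/(923 + O)
q = 162427 (q = 827 + 161600 = 162427)
(-971291 + H(1330, 1272)) - q = (-971291 + (77 + 1330)/(923 + 1272)) - 1*162427 = (-971291 + 1407/2195) - 162427 = -2131982338/2195 - 162427 = -2488509603/2195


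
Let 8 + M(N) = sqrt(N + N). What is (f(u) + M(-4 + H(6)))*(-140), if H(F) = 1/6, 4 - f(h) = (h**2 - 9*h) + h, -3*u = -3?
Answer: -420 - 140*I*sqrt(69)/3 ≈ -420.0 - 387.64*I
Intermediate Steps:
u = 1 (u = -1/3*(-3) = 1)
f(h) = 4 - h**2 + 8*h (f(h) = 4 - ((h**2 - 9*h) + h) = 4 - (h**2 - 8*h) = 4 + (-h**2 + 8*h) = 4 - h**2 + 8*h)
H(F) = 1/6
M(N) = -8 + sqrt(2)*sqrt(N) (M(N) = -8 + sqrt(N + N) = -8 + sqrt(2*N) = -8 + sqrt(2)*sqrt(N))
(f(u) + M(-4 + H(6)))*(-140) = ((4 - 1*1**2 + 8*1) + (-8 + sqrt(2)*sqrt(-4 + 1/6)))*(-140) = ((4 - 1*1 + 8) + (-8 + sqrt(2)*sqrt(-23/6)))*(-140) = ((4 - 1 + 8) + (-8 + sqrt(2)*(I*sqrt(138)/6)))*(-140) = (11 + (-8 + I*sqrt(69)/3))*(-140) = (3 + I*sqrt(69)/3)*(-140) = -420 - 140*I*sqrt(69)/3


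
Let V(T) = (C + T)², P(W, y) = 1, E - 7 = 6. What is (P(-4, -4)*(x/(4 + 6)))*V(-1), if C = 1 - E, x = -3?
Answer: -507/10 ≈ -50.700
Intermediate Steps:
E = 13 (E = 7 + 6 = 13)
C = -12 (C = 1 - 1*13 = 1 - 13 = -12)
V(T) = (-12 + T)²
(P(-4, -4)*(x/(4 + 6)))*V(-1) = (1*(-3/(4 + 6)))*(-12 - 1)² = (1*(-3/10))*(-13)² = (1*((⅒)*(-3)))*169 = (1*(-3/10))*169 = -3/10*169 = -507/10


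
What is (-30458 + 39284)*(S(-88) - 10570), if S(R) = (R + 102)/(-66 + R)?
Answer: -1026207846/11 ≈ -9.3292e+7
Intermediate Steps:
S(R) = (102 + R)/(-66 + R)
(-30458 + 39284)*(S(-88) - 10570) = (-30458 + 39284)*((102 - 88)/(-66 - 88) - 10570) = 8826*(14/(-154) - 10570) = 8826*(-1/154*14 - 10570) = 8826*(-1/11 - 10570) = 8826*(-116271/11) = -1026207846/11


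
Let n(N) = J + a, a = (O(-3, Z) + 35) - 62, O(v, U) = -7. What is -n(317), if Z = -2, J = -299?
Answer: 333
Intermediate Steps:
a = -34 (a = (-7 + 35) - 62 = 28 - 62 = -34)
n(N) = -333 (n(N) = -299 - 34 = -333)
-n(317) = -1*(-333) = 333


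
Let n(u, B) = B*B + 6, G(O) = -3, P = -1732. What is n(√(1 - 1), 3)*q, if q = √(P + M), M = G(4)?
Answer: 15*I*√1735 ≈ 624.8*I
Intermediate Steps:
M = -3
n(u, B) = 6 + B² (n(u, B) = B² + 6 = 6 + B²)
q = I*√1735 (q = √(-1732 - 3) = √(-1735) = I*√1735 ≈ 41.653*I)
n(√(1 - 1), 3)*q = (6 + 3²)*(I*√1735) = (6 + 9)*(I*√1735) = 15*(I*√1735) = 15*I*√1735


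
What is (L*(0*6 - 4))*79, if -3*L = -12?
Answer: -1264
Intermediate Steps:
L = 4 (L = -⅓*(-12) = 4)
(L*(0*6 - 4))*79 = (4*(0*6 - 4))*79 = (4*(0 - 4))*79 = (4*(-4))*79 = -16*79 = -1264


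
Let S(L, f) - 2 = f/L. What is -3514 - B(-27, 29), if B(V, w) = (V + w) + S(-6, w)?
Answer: -21079/6 ≈ -3513.2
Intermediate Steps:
S(L, f) = 2 + f/L
B(V, w) = 2 + V + 5*w/6 (B(V, w) = (V + w) + (2 + w/(-6)) = (V + w) + (2 + w*(-⅙)) = (V + w) + (2 - w/6) = 2 + V + 5*w/6)
-3514 - B(-27, 29) = -3514 - (2 - 27 + (⅚)*29) = -3514 - (2 - 27 + 145/6) = -3514 - 1*(-⅚) = -3514 + ⅚ = -21079/6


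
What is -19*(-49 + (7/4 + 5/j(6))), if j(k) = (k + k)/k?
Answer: 3401/4 ≈ 850.25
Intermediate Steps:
j(k) = 2 (j(k) = (2*k)/k = 2)
-19*(-49 + (7/4 + 5/j(6))) = -19*(-49 + (7/4 + 5/2)) = -19*(-49 + 17/4) = -19*(-179/4) = 3401/4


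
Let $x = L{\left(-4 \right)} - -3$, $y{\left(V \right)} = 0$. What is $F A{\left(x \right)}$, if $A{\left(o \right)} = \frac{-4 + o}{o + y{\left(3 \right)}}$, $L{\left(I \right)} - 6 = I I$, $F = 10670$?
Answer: $\frac{44814}{5} \approx 8962.8$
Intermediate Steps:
$L{\left(I \right)} = 6 + I^{2}$ ($L{\left(I \right)} = 6 + I I = 6 + I^{2}$)
$x = 25$ ($x = \left(6 + \left(-4\right)^{2}\right) - -3 = \left(6 + 16\right) + 3 = 22 + 3 = 25$)
$A{\left(o \right)} = \frac{-4 + o}{o}$ ($A{\left(o \right)} = \frac{-4 + o}{o + 0} = \frac{-4 + o}{o}$)
$F A{\left(x \right)} = 10670 \frac{-4 + 25}{25} = 10670 \cdot \frac{1}{25} \cdot 21 = 10670 \cdot \frac{21}{25} = \frac{44814}{5}$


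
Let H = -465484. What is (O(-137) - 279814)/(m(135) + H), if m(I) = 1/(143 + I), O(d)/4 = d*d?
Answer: 56917164/129404551 ≈ 0.43984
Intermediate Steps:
O(d) = 4*d² (O(d) = 4*(d*d) = 4*d²)
(O(-137) - 279814)/(m(135) + H) = (4*(-137)² - 279814)/(1/(143 + 135) - 465484) = (4*18769 - 279814)/(1/278 - 465484) = (75076 - 279814)/(1/278 - 465484) = -204738/(-129404551/278) = -204738*(-278/129404551) = 56917164/129404551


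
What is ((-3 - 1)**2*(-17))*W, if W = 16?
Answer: -4352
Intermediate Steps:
((-3 - 1)**2*(-17))*W = ((-3 - 1)**2*(-17))*16 = ((-4)**2*(-17))*16 = (16*(-17))*16 = -272*16 = -4352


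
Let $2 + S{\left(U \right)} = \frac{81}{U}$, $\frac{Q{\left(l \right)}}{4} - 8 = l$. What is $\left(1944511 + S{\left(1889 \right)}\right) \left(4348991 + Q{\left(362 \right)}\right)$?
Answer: $\frac{15980052548341122}{1889} \approx 8.4595 \cdot 10^{12}$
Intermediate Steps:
$Q{\left(l \right)} = 32 + 4 l$
$S{\left(U \right)} = -2 + \frac{81}{U}$
$\left(1944511 + S{\left(1889 \right)}\right) \left(4348991 + Q{\left(362 \right)}\right) = \left(1944511 - \left(2 - \frac{81}{1889}\right)\right) \left(4348991 + \left(32 + 4 \cdot 362\right)\right) = \left(1944511 + \left(-2 + 81 \cdot \frac{1}{1889}\right)\right) \left(4348991 + \left(32 + 1448\right)\right) = \left(1944511 + \left(-2 + \frac{81}{1889}\right)\right) \left(4348991 + 1480\right) = \left(1944511 - \frac{3697}{1889}\right) 4350471 = \frac{3673177582}{1889} \cdot 4350471 = \frac{15980052548341122}{1889}$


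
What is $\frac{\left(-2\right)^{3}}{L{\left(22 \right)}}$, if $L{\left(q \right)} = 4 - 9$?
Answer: $\frac{8}{5} \approx 1.6$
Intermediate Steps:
$L{\left(q \right)} = -5$ ($L{\left(q \right)} = 4 - 9 = -5$)
$\frac{\left(-2\right)^{3}}{L{\left(22 \right)}} = \frac{\left(-2\right)^{3}}{-5} = \left(-8\right) \left(- \frac{1}{5}\right) = \frac{8}{5}$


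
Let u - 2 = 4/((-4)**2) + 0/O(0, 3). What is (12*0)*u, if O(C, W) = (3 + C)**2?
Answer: 0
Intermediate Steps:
u = 9/4 (u = 2 + (4/((-4)**2) + 0/((3 + 0)**2)) = 2 + (4/16 + 0/(3**2)) = 2 + (4*(1/16) + 0/9) = 2 + (1/4 + 0*(1/9)) = 2 + (1/4 + 0) = 2 + 1/4 = 9/4 ≈ 2.2500)
(12*0)*u = (12*0)*(9/4) = 0*(9/4) = 0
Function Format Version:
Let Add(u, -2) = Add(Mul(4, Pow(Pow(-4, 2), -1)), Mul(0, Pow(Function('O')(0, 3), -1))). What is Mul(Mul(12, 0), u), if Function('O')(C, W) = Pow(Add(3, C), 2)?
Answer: 0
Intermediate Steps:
u = Rational(9, 4) (u = Add(2, Add(Mul(4, Pow(Pow(-4, 2), -1)), Mul(0, Pow(Pow(Add(3, 0), 2), -1)))) = Add(2, Add(Mul(4, Pow(16, -1)), Mul(0, Pow(Pow(3, 2), -1)))) = Add(2, Add(Mul(4, Rational(1, 16)), Mul(0, Pow(9, -1)))) = Add(2, Add(Rational(1, 4), Mul(0, Rational(1, 9)))) = Add(2, Add(Rational(1, 4), 0)) = Add(2, Rational(1, 4)) = Rational(9, 4) ≈ 2.2500)
Mul(Mul(12, 0), u) = Mul(Mul(12, 0), Rational(9, 4)) = Mul(0, Rational(9, 4)) = 0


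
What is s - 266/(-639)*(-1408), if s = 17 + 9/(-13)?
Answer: -4733396/8307 ≈ -569.81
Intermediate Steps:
s = 212/13 (s = 17 - 1/13*9 = 17 - 9/13 = 212/13 ≈ 16.308)
s - 266/(-639)*(-1408) = 212/13 - 266/(-639)*(-1408) = 212/13 - 266*(-1/639)*(-1408) = 212/13 + (266/639)*(-1408) = 212/13 - 374528/639 = -4733396/8307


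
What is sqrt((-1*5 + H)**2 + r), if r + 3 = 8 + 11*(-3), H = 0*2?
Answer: I*sqrt(3) ≈ 1.732*I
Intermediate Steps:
H = 0
r = -28 (r = -3 + (8 + 11*(-3)) = -3 + (8 - 33) = -3 - 25 = -28)
sqrt((-1*5 + H)**2 + r) = sqrt((-1*5 + 0)**2 - 28) = sqrt((-5 + 0)**2 - 28) = sqrt((-5)**2 - 28) = sqrt(25 - 28) = sqrt(-3) = I*sqrt(3)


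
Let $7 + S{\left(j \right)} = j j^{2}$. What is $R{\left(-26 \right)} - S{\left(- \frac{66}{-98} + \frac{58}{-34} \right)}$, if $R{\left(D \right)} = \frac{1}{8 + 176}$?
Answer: $\frac{862088597193}{106353754808} \approx 8.1059$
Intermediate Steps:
$S{\left(j \right)} = -7 + j^{3}$ ($S{\left(j \right)} = -7 + j j^{2} = -7 + j^{3}$)
$R{\left(D \right)} = \frac{1}{184}$
$R{\left(-26 \right)} - S{\left(- \frac{66}{-98} + \frac{58}{-34} \right)} = \frac{1}{184} - \left(-7 + \left(- \frac{66}{-98} + \frac{58}{-34}\right)^{3}\right) = \frac{1}{184} - \left(-7 + \left(\left(-66\right) \left(- \frac{1}{98}\right) + 58 \left(- \frac{1}{34}\right)\right)^{3}\right) = \frac{1}{184} - \left(-7 + \left(\frac{33}{49} - \frac{29}{17}\right)^{3}\right) = \frac{1}{184} - \left(-7 + \left(- \frac{860}{833}\right)^{3}\right) = \frac{1}{184} - \left(-7 - \frac{636056000}{578009537}\right) = \frac{1}{184} - - \frac{4682122759}{578009537} = \frac{1}{184} + \frac{4682122759}{578009537} = \frac{862088597193}{106353754808}$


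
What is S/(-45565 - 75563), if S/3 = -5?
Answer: 5/40376 ≈ 0.00012384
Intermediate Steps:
S = -15 (S = 3*(-5) = -15)
S/(-45565 - 75563) = -15/(-45565 - 75563) = -15/(-121128) = -15*(-1/121128) = 5/40376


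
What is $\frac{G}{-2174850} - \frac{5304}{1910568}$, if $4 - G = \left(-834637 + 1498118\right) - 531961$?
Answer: $\frac{4994476181}{86566641975} \approx 0.057695$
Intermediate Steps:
$G = -131516$ ($G = 4 - \left(\left(-834637 + 1498118\right) - 531961\right) = 4 - \left(663481 - 531961\right) = 4 - 131520 = -131516$)
$\frac{G}{-2174850} - \frac{5304}{1910568} = - \frac{131516}{-2174850} - \frac{5304}{1910568} = \left(-131516\right) \left(- \frac{1}{2174850}\right) - \frac{221}{79607} = \frac{65758}{1087425} - \frac{221}{79607} = \frac{4994476181}{86566641975}$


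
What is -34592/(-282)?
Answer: 368/3 ≈ 122.67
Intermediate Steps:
-34592/(-282) = -34592*(-1)/282 = -46*(-8/3) = 368/3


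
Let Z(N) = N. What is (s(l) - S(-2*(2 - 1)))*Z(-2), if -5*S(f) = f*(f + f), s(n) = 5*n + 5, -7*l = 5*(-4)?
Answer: -1462/35 ≈ -41.771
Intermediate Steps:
l = 20/7 (l = -5*(-4)/7 = -1/7*(-20) = 20/7 ≈ 2.8571)
s(n) = 5 + 5*n
S(f) = -2*f**2/5 (S(f) = -f*(f + f)/5 = -f*2*f/5 = -2*f**2/5)
(s(l) - S(-2*(2 - 1)))*Z(-2) = ((5 + 5*(20/7)) - (-2)*(-2*(2 - 1))**2/5)*(-2) = ((5 + 100/7) - (-2)*(-2*1)**2/5)*(-2) = (135/7 - (-2)*(-2)**2/5)*(-2) = (135/7 - (-2)*4/5)*(-2) = (135/7 - 1*(-8/5))*(-2) = (135/7 + 8/5)*(-2) = (731/35)*(-2) = -1462/35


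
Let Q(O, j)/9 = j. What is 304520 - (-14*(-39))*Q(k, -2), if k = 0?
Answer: 314348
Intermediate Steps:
Q(O, j) = 9*j
304520 - (-14*(-39))*Q(k, -2) = 304520 - (-14*(-39))*9*(-2) = 304520 - 546*(-18) = 304520 - 1*(-9828) = 304520 + 9828 = 314348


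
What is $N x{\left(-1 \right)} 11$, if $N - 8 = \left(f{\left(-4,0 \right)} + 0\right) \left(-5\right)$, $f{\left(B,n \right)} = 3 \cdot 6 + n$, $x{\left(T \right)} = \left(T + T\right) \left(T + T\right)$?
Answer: $-3608$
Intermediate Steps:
$x{\left(T \right)} = 4 T^{2}$ ($x{\left(T \right)} = 2 T 2 T = 4 T^{2}$)
$f{\left(B,n \right)} = 18 + n$
$N = -82$ ($N = 8 + \left(\left(18 + 0\right) + 0\right) \left(-5\right) = 8 + \left(18 + 0\right) \left(-5\right) = 8 + 18 \left(-5\right) = 8 - 90 = -82$)
$N x{\left(-1 \right)} 11 = - 82 \cdot 4 \left(-1\right)^{2} \cdot 11 = - 82 \cdot 4 \cdot 1 \cdot 11 = \left(-82\right) 4 \cdot 11 = \left(-328\right) 11 = -3608$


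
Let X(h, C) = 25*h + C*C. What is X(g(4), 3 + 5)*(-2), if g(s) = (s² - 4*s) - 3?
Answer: 22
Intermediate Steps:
g(s) = -3 + s² - 4*s
X(h, C) = C² + 25*h (X(h, C) = 25*h + C² = C² + 25*h)
X(g(4), 3 + 5)*(-2) = ((3 + 5)² + 25*(-3 + 4² - 4*4))*(-2) = (8² + 25*(-3 + 16 - 16))*(-2) = (64 + 25*(-3))*(-2) = (64 - 75)*(-2) = -11*(-2) = 22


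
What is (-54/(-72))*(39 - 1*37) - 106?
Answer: -209/2 ≈ -104.50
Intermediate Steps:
(-54/(-72))*(39 - 1*37) - 106 = (-54*(-1/72))*(39 - 37) - 106 = (3/4)*2 - 106 = 3/2 - 106 = -209/2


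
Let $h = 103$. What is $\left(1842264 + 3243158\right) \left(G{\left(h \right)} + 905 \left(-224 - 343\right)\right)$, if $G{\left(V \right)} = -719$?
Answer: $-2613164436388$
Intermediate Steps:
$\left(1842264 + 3243158\right) \left(G{\left(h \right)} + 905 \left(-224 - 343\right)\right) = \left(1842264 + 3243158\right) \left(-719 + 905 \left(-224 - 343\right)\right) = 5085422 \left(-719 + 905 \left(-567\right)\right) = 5085422 \left(-719 - 513135\right) = 5085422 \left(-513854\right) = -2613164436388$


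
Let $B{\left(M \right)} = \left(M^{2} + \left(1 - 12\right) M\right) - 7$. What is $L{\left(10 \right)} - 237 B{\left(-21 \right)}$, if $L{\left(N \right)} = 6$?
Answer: $-157599$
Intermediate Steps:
$B{\left(M \right)} = -7 + M^{2} - 11 M$ ($B{\left(M \right)} = \left(M^{2} + \left(1 - 12\right) M\right) - 7 = \left(M^{2} - 11 M\right) - 7 = -7 + M^{2} - 11 M$)
$L{\left(10 \right)} - 237 B{\left(-21 \right)} = 6 - 237 \left(-7 + \left(-21\right)^{2} - -231\right) = 6 - 237 \left(-7 + 441 + 231\right) = 6 - 157605 = -157599$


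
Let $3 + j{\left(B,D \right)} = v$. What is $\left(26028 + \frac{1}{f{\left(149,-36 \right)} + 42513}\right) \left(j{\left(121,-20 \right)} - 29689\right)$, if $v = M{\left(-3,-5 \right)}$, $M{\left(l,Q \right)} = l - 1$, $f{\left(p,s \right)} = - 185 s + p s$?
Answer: $- \frac{33861180351488}{43809} \approx -7.7293 \cdot 10^{8}$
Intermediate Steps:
$M{\left(l,Q \right)} = -1 + l$ ($M{\left(l,Q \right)} = l - 1 = -1 + l$)
$v = -4$ ($v = -1 - 3 = -4$)
$j{\left(B,D \right)} = -7$ ($j{\left(B,D \right)} = -3 - 4 = -7$)
$\left(26028 + \frac{1}{f{\left(149,-36 \right)} + 42513}\right) \left(j{\left(121,-20 \right)} - 29689\right) = \left(26028 + \frac{1}{- 36 \left(-185 + 149\right) + 42513}\right) \left(-7 - 29689\right) = \left(26028 + \frac{1}{\left(-36\right) \left(-36\right) + 42513}\right) \left(-29696\right) = \left(26028 + \frac{1}{1296 + 42513}\right) \left(-29696\right) = \left(26028 + \frac{1}{43809}\right) \left(-29696\right) = \frac{1140260653}{43809} \left(-29696\right) = - \frac{33861180351488}{43809}$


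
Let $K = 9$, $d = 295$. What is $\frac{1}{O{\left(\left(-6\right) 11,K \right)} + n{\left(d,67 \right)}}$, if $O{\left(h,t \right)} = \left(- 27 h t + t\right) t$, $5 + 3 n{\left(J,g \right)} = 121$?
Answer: $\frac{3}{433385} \approx 6.9223 \cdot 10^{-6}$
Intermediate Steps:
$n{\left(J,g \right)} = \frac{116}{3}$ ($n{\left(J,g \right)} = - \frac{5}{3} + \frac{1}{3} \cdot 121 = - \frac{5}{3} + \frac{121}{3} = \frac{116}{3}$)
$O{\left(h,t \right)} = t \left(t - 27 h t\right)$ ($O{\left(h,t \right)} = \left(- 27 h t + t\right) t = \left(t - 27 h t\right) t = t \left(t - 27 h t\right)$)
$\frac{1}{O{\left(\left(-6\right) 11,K \right)} + n{\left(d,67 \right)}} = \frac{1}{9^{2} \left(1 - 27 \left(\left(-6\right) 11\right)\right) + \frac{116}{3}} = \frac{1}{81 \left(1 - -1782\right) + \frac{116}{3}} = \frac{1}{81 \left(1 + 1782\right) + \frac{116}{3}} = \frac{1}{81 \cdot 1783 + \frac{116}{3}} = \frac{1}{144423 + \frac{116}{3}} = \frac{1}{\frac{433385}{3}} = \frac{3}{433385}$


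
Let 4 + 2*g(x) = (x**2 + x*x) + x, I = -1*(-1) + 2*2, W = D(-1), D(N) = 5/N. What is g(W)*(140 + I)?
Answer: 5945/2 ≈ 2972.5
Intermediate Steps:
W = -5 (W = 5/(-1) = 5*(-1) = -5)
I = 5 (I = 1 + 4 = 5)
g(x) = -2 + x**2 + x/2 (g(x) = -2 + ((x**2 + x*x) + x)/2 = -2 + ((x**2 + x**2) + x)/2 = -2 + (2*x**2 + x)/2 = -2 + (x + 2*x**2)/2 = -2 + (x**2 + x/2) = -2 + x**2 + x/2)
g(W)*(140 + I) = (-2 + (-5)**2 + (1/2)*(-5))*(140 + 5) = (-2 + 25 - 5/2)*145 = (41/2)*145 = 5945/2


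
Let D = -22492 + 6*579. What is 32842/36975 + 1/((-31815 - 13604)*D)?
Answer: 28368214913339/31938211590450 ≈ 0.88822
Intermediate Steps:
D = -19018 (D = -22492 + 3474 = -19018)
32842/36975 + 1/((-31815 - 13604)*D) = 32842/36975 + 1/(-31815 - 13604*(-19018)) = 32842*(1/36975) - 1/19018/(-45419) = 32842/36975 - 1/45419*(-1/19018) = 32842/36975 + 1/863778542 = 28368214913339/31938211590450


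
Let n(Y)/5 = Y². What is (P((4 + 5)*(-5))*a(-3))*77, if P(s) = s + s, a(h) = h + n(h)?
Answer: -291060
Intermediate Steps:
n(Y) = 5*Y²
a(h) = h + 5*h²
P(s) = 2*s
(P((4 + 5)*(-5))*a(-3))*77 = ((2*((4 + 5)*(-5)))*(-3*(1 + 5*(-3))))*77 = ((2*(9*(-5)))*(-3*(1 - 15)))*77 = ((2*(-45))*(-3*(-14)))*77 = -90*42*77 = -3780*77 = -291060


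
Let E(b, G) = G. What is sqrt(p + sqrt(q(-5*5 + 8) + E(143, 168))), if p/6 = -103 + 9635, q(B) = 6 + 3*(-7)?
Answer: sqrt(57192 + 3*sqrt(17)) ≈ 239.17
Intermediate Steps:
q(B) = -15 (q(B) = 6 - 21 = -15)
p = 57192 (p = 6*(-103 + 9635) = 6*9532 = 57192)
sqrt(p + sqrt(q(-5*5 + 8) + E(143, 168))) = sqrt(57192 + sqrt(-15 + 168)) = sqrt(57192 + sqrt(153)) = sqrt(57192 + 3*sqrt(17))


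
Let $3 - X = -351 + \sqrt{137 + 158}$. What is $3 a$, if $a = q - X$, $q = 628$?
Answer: $822 + 3 \sqrt{295} \approx 873.53$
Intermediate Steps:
$X = 354 - \sqrt{295}$ ($X = 3 - \left(-351 + \sqrt{137 + 158}\right) = 3 - \left(-351 + \sqrt{295}\right) = 3 + \left(351 - \sqrt{295}\right) = 354 - \sqrt{295} \approx 336.82$)
$a = 274 + \sqrt{295}$ ($a = 628 - \left(354 - \sqrt{295}\right) = 274 + \sqrt{295} \approx 291.18$)
$3 a = 3 \left(274 + \sqrt{295}\right) = 822 + 3 \sqrt{295}$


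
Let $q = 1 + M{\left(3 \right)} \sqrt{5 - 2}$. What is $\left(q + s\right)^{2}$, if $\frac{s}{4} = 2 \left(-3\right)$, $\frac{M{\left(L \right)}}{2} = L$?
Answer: $637 - 276 \sqrt{3} \approx 158.95$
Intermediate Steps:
$M{\left(L \right)} = 2 L$
$q = 1 + 6 \sqrt{3}$ ($q = 1 + 2 \cdot 3 \sqrt{5 - 2} = 1 + 6 \sqrt{3} \approx 11.392$)
$s = -24$ ($s = 4 \cdot 2 \left(-3\right) = 4 \left(-6\right) = -24$)
$\left(q + s\right)^{2} = \left(\left(1 + 6 \sqrt{3}\right) - 24\right)^{2} = \left(-23 + 6 \sqrt{3}\right)^{2}$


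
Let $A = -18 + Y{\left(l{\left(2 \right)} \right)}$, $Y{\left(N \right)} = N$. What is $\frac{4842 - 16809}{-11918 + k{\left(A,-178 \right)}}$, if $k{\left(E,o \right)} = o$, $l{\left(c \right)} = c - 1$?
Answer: $\frac{3989}{4032} \approx 0.98934$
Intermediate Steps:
$l{\left(c \right)} = -1 + c$
$A = -17$ ($A = -18 + \left(-1 + 2\right) = -18 + 1 = -17$)
$\frac{4842 - 16809}{-11918 + k{\left(A,-178 \right)}} = \frac{4842 - 16809}{-11918 - 178} = - \frac{11967}{-12096} = \left(-11967\right) \left(- \frac{1}{12096}\right) = \frac{3989}{4032}$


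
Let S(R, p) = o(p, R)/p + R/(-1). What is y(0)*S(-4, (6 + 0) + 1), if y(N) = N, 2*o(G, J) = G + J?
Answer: 0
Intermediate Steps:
o(G, J) = G/2 + J/2 (o(G, J) = (G + J)/2 = G/2 + J/2)
S(R, p) = -R + (R/2 + p/2)/p (S(R, p) = (p/2 + R/2)/p + R/(-1) = (R/2 + p/2)/p + R*(-1) = (R/2 + p/2)/p - R = -R + (R/2 + p/2)/p)
y(0)*S(-4, (6 + 0) + 1) = 0*(½ - 1*(-4) + (½)*(-4)/((6 + 0) + 1)) = 0*(½ + 4 + (½)*(-4)/(6 + 1)) = 0*(½ + 4 + (½)*(-4)/7) = 0*(½ + 4 + (½)*(-4)*(⅐)) = 0*(½ + 4 - 2/7) = 0*(59/14) = 0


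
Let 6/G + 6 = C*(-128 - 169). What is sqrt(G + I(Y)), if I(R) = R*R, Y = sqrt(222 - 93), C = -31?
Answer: sqrt(1213443215)/3067 ≈ 11.358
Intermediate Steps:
Y = sqrt(129) ≈ 11.358
G = 2/3067 (G = 6/(-6 - 31*(-128 - 169)) = 6/(-6 - 31*(-297)) = 6/(-6 + 9207) = 6/9201 = 6*(1/9201) = 2/3067 ≈ 0.00065210)
I(R) = R**2
sqrt(G + I(Y)) = sqrt(2/3067 + (sqrt(129))**2) = sqrt(2/3067 + 129) = sqrt(395645/3067) = sqrt(1213443215)/3067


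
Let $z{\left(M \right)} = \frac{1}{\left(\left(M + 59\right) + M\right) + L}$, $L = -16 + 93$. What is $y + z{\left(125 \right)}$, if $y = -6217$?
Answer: $- \frac{2399761}{386} \approx -6217.0$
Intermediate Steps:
$L = 77$
$z{\left(M \right)} = \frac{1}{136 + 2 M}$ ($z{\left(M \right)} = \frac{1}{\left(\left(M + 59\right) + M\right) + 77} = \frac{1}{\left(\left(59 + M\right) + M\right) + 77} = \frac{1}{\left(59 + 2 M\right) + 77} = \frac{1}{136 + 2 M}$)
$y + z{\left(125 \right)} = -6217 + \frac{1}{2 \left(68 + 125\right)} = -6217 + \frac{1}{2 \cdot 193} = -6217 + \frac{1}{2} \cdot \frac{1}{193} = -6217 + \frac{1}{386} = - \frac{2399761}{386}$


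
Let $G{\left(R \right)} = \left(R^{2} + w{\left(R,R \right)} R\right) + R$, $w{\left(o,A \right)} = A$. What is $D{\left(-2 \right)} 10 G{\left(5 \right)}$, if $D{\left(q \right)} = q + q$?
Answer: $-2200$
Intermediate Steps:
$D{\left(q \right)} = 2 q$
$G{\left(R \right)} = R + 2 R^{2}$ ($G{\left(R \right)} = \left(R^{2} + R R\right) + R = \left(R^{2} + R^{2}\right) + R = 2 R^{2} + R = R + 2 R^{2}$)
$D{\left(-2 \right)} 10 G{\left(5 \right)} = 2 \left(-2\right) 10 \cdot 5 \left(1 + 2 \cdot 5\right) = \left(-4\right) 10 \cdot 5 \left(1 + 10\right) = - 40 \cdot 5 \cdot 11 = \left(-40\right) 55 = -2200$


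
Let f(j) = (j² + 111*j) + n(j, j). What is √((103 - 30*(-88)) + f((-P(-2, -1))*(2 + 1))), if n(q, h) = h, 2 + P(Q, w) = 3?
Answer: 4*√151 ≈ 49.153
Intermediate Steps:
P(Q, w) = 1 (P(Q, w) = -2 + 3 = 1)
f(j) = j² + 112*j (f(j) = (j² + 111*j) + j = j² + 112*j)
√((103 - 30*(-88)) + f((-P(-2, -1))*(2 + 1))) = √((103 - 30*(-88)) + ((-1*1)*(2 + 1))*(112 + (-1*1)*(2 + 1))) = √((103 + 2640) + (-1*3)*(112 - 1*3)) = √(2743 - 3*(112 - 3)) = √(2743 - 3*109) = √(2743 - 327) = √2416 = 4*√151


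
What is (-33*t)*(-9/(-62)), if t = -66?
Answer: 9801/31 ≈ 316.16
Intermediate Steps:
(-33*t)*(-9/(-62)) = (-33*(-66))*(-9/(-62)) = 2178*(-9*(-1/62)) = 2178*(9/62) = 9801/31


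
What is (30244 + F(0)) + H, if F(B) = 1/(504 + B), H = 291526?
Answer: 162172081/504 ≈ 3.2177e+5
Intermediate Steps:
(30244 + F(0)) + H = (30244 + 1/(504 + 0)) + 291526 = (30244 + 1/504) + 291526 = 15242977/504 + 291526 = 162172081/504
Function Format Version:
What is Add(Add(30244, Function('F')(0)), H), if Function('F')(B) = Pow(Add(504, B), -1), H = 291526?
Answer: Rational(162172081, 504) ≈ 3.2177e+5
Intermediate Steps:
Add(Add(30244, Function('F')(0)), H) = Add(Add(30244, Pow(Add(504, 0), -1)), 291526) = Add(Add(30244, Pow(504, -1)), 291526) = Add(Add(30244, Rational(1, 504)), 291526) = Add(Rational(15242977, 504), 291526) = Rational(162172081, 504)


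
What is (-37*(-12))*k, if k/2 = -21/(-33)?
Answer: 6216/11 ≈ 565.09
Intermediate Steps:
k = 14/11 (k = 2*(-21/(-33)) = 2*(-21*(-1/33)) = 2*(7/11) = 14/11 ≈ 1.2727)
(-37*(-12))*k = -37*(-12)*(14/11) = 444*(14/11) = 6216/11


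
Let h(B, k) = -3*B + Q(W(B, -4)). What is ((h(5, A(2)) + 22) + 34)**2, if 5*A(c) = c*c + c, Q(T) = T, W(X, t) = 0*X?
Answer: 1681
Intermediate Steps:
W(X, t) = 0
A(c) = c/5 + c**2/5 (A(c) = (c*c + c)/5 = (c**2 + c)/5 = (c + c**2)/5 = c/5 + c**2/5)
h(B, k) = -3*B (h(B, k) = -3*B + 0 = -3*B)
((h(5, A(2)) + 22) + 34)**2 = ((-3*5 + 22) + 34)**2 = ((-15 + 22) + 34)**2 = (7 + 34)**2 = 41**2 = 1681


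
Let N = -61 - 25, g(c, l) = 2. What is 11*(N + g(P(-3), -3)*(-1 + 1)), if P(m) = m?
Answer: -946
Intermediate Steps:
N = -86
11*(N + g(P(-3), -3)*(-1 + 1)) = 11*(-86 + 2*(-1 + 1)) = 11*(-86 + 2*0) = 11*(-86 + 0) = 11*(-86) = -946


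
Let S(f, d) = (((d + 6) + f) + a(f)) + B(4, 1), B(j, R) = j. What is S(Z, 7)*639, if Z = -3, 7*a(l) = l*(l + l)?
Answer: 74124/7 ≈ 10589.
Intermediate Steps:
a(l) = 2*l**2/7 (a(l) = (l*(l + l))/7 = (l*(2*l))/7 = (2*l**2)/7 = 2*l**2/7)
S(f, d) = 10 + d + f + 2*f**2/7 (S(f, d) = (((d + 6) + f) + 2*f**2/7) + 4 = (((6 + d) + f) + 2*f**2/7) + 4 = ((6 + d + f) + 2*f**2/7) + 4 = (6 + d + f + 2*f**2/7) + 4 = 10 + d + f + 2*f**2/7)
S(Z, 7)*639 = (10 + 7 - 3 + (2/7)*(-3)**2)*639 = (10 + 7 - 3 + (2/7)*9)*639 = (10 + 7 - 3 + 18/7)*639 = (116/7)*639 = 74124/7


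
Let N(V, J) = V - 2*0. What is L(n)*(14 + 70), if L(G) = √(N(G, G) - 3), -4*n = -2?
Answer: 42*I*√10 ≈ 132.82*I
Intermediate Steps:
n = ½ (n = -¼*(-2) = ½ ≈ 0.50000)
N(V, J) = V (N(V, J) = V + 0 = V)
L(G) = √(-3 + G) (L(G) = √(G - 3) = √(-3 + G))
L(n)*(14 + 70) = √(-3 + ½)*(14 + 70) = √(-5/2)*84 = (I*√10/2)*84 = 42*I*√10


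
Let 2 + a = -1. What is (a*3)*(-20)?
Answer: 180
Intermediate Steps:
a = -3 (a = -2 - 1 = -3)
(a*3)*(-20) = -3*3*(-20) = -9*(-20) = 180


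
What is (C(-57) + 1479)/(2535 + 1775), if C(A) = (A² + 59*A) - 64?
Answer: 1301/4310 ≈ 0.30186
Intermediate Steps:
C(A) = -64 + A² + 59*A
(C(-57) + 1479)/(2535 + 1775) = ((-64 + (-57)² + 59*(-57)) + 1479)/(2535 + 1775) = ((-64 + 3249 - 3363) + 1479)/4310 = (-178 + 1479)*(1/4310) = 1301*(1/4310) = 1301/4310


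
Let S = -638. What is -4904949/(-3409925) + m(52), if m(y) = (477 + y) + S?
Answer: -366776876/3409925 ≈ -107.56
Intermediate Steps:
m(y) = -161 + y (m(y) = (477 + y) - 638 = -161 + y)
-4904949/(-3409925) + m(52) = -4904949/(-3409925) + (-161 + 52) = -4904949*(-1/3409925) - 109 = 4904949/3409925 - 109 = -366776876/3409925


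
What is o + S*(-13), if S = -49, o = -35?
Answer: 602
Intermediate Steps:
o + S*(-13) = -35 - 49*(-13) = -35 + 637 = 602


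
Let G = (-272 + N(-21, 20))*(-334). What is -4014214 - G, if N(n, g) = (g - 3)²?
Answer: -4008536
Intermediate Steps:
N(n, g) = (-3 + g)²
G = -5678 (G = (-272 + (-3 + 20)²)*(-334) = (-272 + 17²)*(-334) = (-272 + 289)*(-334) = 17*(-334) = -5678)
-4014214 - G = -4014214 - 1*(-5678) = -4014214 + 5678 = -4008536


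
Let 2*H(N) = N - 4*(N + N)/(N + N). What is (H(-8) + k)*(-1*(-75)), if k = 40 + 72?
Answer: 7950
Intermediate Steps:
k = 112
H(N) = -2 + N/2 (H(N) = (N - 4*(N + N)/(N + N))/2 = (N - 4*2*N/(2*N))/2 = (N - 4*2*N*1/(2*N))/2 = (N - 4*1)/2 = (N - 4)/2 = (-4 + N)/2 = -2 + N/2)
(H(-8) + k)*(-1*(-75)) = ((-2 + (1/2)*(-8)) + 112)*(-1*(-75)) = ((-2 - 4) + 112)*75 = (-6 + 112)*75 = 106*75 = 7950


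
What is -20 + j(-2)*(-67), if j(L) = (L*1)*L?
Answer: -288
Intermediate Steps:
j(L) = L**2 (j(L) = L*L = L**2)
-20 + j(-2)*(-67) = -20 + (-2)**2*(-67) = -20 + 4*(-67) = -20 - 268 = -288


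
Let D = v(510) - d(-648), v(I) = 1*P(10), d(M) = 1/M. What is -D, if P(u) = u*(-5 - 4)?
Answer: 58319/648 ≈ 89.998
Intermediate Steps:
P(u) = -9*u (P(u) = u*(-9) = -9*u)
v(I) = -90 (v(I) = 1*(-9*10) = 1*(-90) = -90)
D = -58319/648 (D = -90 - 1/(-648) = -90 - 1*(-1/648) = -90 + 1/648 = -58319/648 ≈ -89.998)
-D = -1*(-58319/648) = 58319/648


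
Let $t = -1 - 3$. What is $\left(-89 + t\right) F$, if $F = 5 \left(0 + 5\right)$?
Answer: $-2325$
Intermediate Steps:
$F = 25$ ($F = 5 \cdot 5 = 25$)
$t = -4$ ($t = -1 - 3 = -4$)
$\left(-89 + t\right) F = \left(-89 - 4\right) 25 = \left(-93\right) 25 = -2325$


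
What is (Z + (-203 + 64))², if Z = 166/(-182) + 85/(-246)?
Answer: 9858387997249/501132996 ≈ 19672.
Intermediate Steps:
Z = -28153/22386 (Z = 166*(-1/182) + 85*(-1/246) = -83/91 - 85/246 = -28153/22386 ≈ -1.2576)
(Z + (-203 + 64))² = (-28153/22386 + (-203 + 64))² = (-28153/22386 - 139)² = (-3139807/22386)² = 9858387997249/501132996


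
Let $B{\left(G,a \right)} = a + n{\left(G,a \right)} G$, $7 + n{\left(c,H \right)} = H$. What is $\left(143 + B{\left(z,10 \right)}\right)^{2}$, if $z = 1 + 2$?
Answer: $26244$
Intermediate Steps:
$n{\left(c,H \right)} = -7 + H$
$z = 3$
$B{\left(G,a \right)} = a + G \left(-7 + a\right)$ ($B{\left(G,a \right)} = a + \left(-7 + a\right) G = a + G \left(-7 + a\right)$)
$\left(143 + B{\left(z,10 \right)}\right)^{2} = \left(143 + \left(10 + 3 \left(-7 + 10\right)\right)\right)^{2} = \left(143 + \left(10 + 3 \cdot 3\right)\right)^{2} = \left(143 + \left(10 + 9\right)\right)^{2} = \left(143 + 19\right)^{2} = 162^{2} = 26244$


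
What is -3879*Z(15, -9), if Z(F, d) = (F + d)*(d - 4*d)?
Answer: -628398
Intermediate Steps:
Z(F, d) = -3*d*(F + d) (Z(F, d) = (F + d)*(-3*d) = -3*d*(F + d))
-3879*Z(15, -9) = -(-11637)*(-9)*(15 - 9) = -(-11637)*(-9)*6 = -3879*162 = -628398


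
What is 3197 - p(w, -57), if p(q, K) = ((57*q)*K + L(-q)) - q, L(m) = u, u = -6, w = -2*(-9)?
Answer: 61703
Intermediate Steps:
w = 18
L(m) = -6
p(q, K) = -6 - q + 57*K*q (p(q, K) = ((57*q)*K - 6) - q = (57*K*q - 6) - q = (-6 + 57*K*q) - q = -6 - q + 57*K*q)
3197 - p(w, -57) = 3197 - (-6 - 1*18 + 57*(-57)*18) = 3197 - (-6 - 18 - 58482) = 3197 - 1*(-58506) = 3197 + 58506 = 61703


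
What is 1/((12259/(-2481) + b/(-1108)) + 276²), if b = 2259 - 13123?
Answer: 687237/52354308365 ≈ 1.3127e-5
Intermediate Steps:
b = -10864
1/((12259/(-2481) + b/(-1108)) + 276²) = 1/((12259/(-2481) - 10864/(-1108)) + 276²) = 1/((12259*(-1/2481) - 10864*(-1/1108)) + 76176) = 1/((-12259/2481 + 2716/277) + 76176) = 1/(3342653/687237 + 76176) = 1/(52354308365/687237) = 687237/52354308365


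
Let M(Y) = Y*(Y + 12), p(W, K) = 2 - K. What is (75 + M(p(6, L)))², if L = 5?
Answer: 2304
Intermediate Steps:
M(Y) = Y*(12 + Y)
(75 + M(p(6, L)))² = (75 + (2 - 1*5)*(12 + (2 - 1*5)))² = (75 + (2 - 5)*(12 + (2 - 5)))² = (75 - 3*(12 - 3))² = (75 - 3*9)² = (75 - 27)² = 48² = 2304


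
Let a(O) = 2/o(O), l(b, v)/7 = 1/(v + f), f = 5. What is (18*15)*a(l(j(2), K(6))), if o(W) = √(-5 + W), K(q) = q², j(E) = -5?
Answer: -90*I*√902/11 ≈ -245.73*I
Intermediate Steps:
l(b, v) = 7/(5 + v) (l(b, v) = 7/(v + 5) = 7/(5 + v))
a(O) = 2/√(-5 + O) (a(O) = 2/(√(-5 + O)) = 2/√(-5 + O))
(18*15)*a(l(j(2), K(6))) = (18*15)*(2/√(-5 + 7/(5 + 6²))) = 270*(2/√(-5 + 7/(5 + 36))) = 270*(2/√(-5 + 7/41)) = 270*(2/√(-198/41)) = 270*(2*(-I*√902/66)) = 270*(-I*√902/33) = -90*I*√902/11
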